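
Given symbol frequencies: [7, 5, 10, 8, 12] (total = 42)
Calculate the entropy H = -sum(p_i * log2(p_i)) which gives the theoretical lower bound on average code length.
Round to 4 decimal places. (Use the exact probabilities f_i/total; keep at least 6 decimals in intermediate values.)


Per-symbol terms -p_i * log2(p_i) with p_i = f_i/42:
  p = 7/42 = 0.166667: log2(p) = -2.584963, -p*log2(p) = 0.430827
  p = 5/42 = 0.119048: log2(p) = -3.070389, -p*log2(p) = 0.365523
  p = 10/42 = 0.238095: log2(p) = -2.070389, -p*log2(p) = 0.492950
  p = 8/42 = 0.190476: log2(p) = -2.392317, -p*log2(p) = 0.455680
  p = 12/42 = 0.285714: log2(p) = -1.807355, -p*log2(p) = 0.516387
H = 0.430827 + 0.365523 + 0.492950 + 0.455680 + 0.516387 = 2.261367

H = 2.2614 bits/symbol


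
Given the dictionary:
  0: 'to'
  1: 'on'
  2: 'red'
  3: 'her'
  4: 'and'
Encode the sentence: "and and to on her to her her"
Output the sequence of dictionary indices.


Look up each word in the dictionary:
  'and' -> 4
  'and' -> 4
  'to' -> 0
  'on' -> 1
  'her' -> 3
  'to' -> 0
  'her' -> 3
  'her' -> 3

Encoded: [4, 4, 0, 1, 3, 0, 3, 3]


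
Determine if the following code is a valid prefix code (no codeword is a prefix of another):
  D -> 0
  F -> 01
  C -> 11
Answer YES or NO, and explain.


Checking each pair (does one codeword prefix another?):
  D='0' vs F='01': prefix -- VIOLATION

NO -- this is NOT a valid prefix code. D (0) is a prefix of F (01).


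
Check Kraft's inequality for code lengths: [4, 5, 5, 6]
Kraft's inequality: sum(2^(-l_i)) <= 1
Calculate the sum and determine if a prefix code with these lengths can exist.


Sum = 2^(-4) + 2^(-5) + 2^(-5) + 2^(-6)
    = 0.0625 + 0.03125 + 0.03125 + 0.015625
    = 9/64 = 0.140625
Since 0.140625 <= 1, Kraft's inequality IS satisfied.
A prefix code with these lengths CAN exist.

Kraft sum = 0.140625. Satisfied.


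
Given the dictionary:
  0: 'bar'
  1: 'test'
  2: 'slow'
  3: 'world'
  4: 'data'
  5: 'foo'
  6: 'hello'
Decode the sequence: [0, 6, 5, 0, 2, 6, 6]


Look up each index in the dictionary:
  0 -> 'bar'
  6 -> 'hello'
  5 -> 'foo'
  0 -> 'bar'
  2 -> 'slow'
  6 -> 'hello'
  6 -> 'hello'

Decoded: "bar hello foo bar slow hello hello"


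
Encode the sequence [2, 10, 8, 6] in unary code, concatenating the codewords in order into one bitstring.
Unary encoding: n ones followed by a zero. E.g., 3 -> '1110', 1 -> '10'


Encode each number as n ones followed by a terminating 0:
  2 -> 110 (3 bits)
  10 -> 11111111110 (11 bits)
  8 -> 111111110 (9 bits)
  6 -> 1111110 (7 bits)
Total length = 3 + 11 + 9 + 7 = 30 bits.

Unary([2, 10, 8, 6]) = 110111111111101111111101111110 (30 bits)


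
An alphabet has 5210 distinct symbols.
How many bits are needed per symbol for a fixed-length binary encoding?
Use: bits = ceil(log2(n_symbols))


log2(5210) = 12.3471
Bracket: 2^12 = 4096 < 5210 <= 2^13 = 8192
So ceil(log2(5210)) = 13

bits = ceil(log2(5210)) = ceil(12.3471) = 13 bits


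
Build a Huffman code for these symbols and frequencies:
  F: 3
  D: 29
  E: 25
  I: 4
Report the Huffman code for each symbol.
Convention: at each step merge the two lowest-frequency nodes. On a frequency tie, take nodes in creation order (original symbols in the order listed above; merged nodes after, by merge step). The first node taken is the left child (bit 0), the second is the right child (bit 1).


Huffman tree construction:
Step 1: Merge F(3) + I(4) = 7
Step 2: Merge (F+I)(7) + E(25) = 32
Step 3: Merge D(29) + ((F+I)+E)(32) = 61
Read each symbol's code off the tree from the root (left child = 0, right child = 1).

Codes:
  F: 100 (length 3)
  D: 0 (length 1)
  E: 11 (length 2)
  I: 101 (length 3)
Average code length: 100/61 = 1.6393 bits/symbol


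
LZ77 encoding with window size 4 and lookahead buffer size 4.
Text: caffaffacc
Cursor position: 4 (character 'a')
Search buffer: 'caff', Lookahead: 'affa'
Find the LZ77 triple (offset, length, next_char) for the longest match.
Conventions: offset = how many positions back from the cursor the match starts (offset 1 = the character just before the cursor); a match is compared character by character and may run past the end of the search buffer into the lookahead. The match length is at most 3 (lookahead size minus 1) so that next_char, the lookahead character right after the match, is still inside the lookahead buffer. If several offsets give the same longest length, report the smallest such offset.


Try each offset into the search buffer:
  offset=1 (pos 3, char 'f'): match length 0
  offset=2 (pos 2, char 'f'): match length 0
  offset=3 (pos 1, char 'a'): match length 3
  offset=4 (pos 0, char 'c'): match length 0
Longest match has length 3 at offset 3.
next_char = character at position 4 + 3 = 7 -> 'a'

Best match: offset=3, length=3 (matching 'aff' starting at position 1)
LZ77 triple: (3, 3, 'a')


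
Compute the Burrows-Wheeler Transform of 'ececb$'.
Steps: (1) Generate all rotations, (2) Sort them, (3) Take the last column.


Rotations (sorted):
  0: $ececb -> last char: b
  1: b$ecec -> last char: c
  2: cb$ece -> last char: e
  3: cecb$e -> last char: e
  4: ecb$ec -> last char: c
  5: ececb$ -> last char: $


BWT = bceec$


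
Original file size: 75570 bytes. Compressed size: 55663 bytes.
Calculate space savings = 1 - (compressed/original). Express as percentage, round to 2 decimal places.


ratio = compressed/original = 55663/75570 = 0.736575
savings = 1 - ratio = 1 - 0.736575 = 0.263425
as a percentage: 0.263425 * 100 = 26.34%

Space savings = 1 - 55663/75570 = 26.34%


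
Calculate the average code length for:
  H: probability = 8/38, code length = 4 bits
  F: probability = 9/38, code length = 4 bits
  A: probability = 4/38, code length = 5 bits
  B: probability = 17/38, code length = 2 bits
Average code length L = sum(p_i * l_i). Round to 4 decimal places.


Weighted contributions p_i * l_i:
  H: (8/38) * 4 = 32/38
  F: (9/38) * 4 = 36/38
  A: (4/38) * 5 = 20/38
  B: (17/38) * 2 = 34/38
Sum = (32 + 36 + 20 + 34)/38 = 122/38

L = 122/38 = 3.2105 bits/symbol


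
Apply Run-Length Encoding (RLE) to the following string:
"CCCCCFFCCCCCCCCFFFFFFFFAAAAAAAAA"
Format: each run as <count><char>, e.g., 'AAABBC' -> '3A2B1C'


Scanning runs left to right:
  i=0: run of 'C' x 5 -> '5C'
  i=5: run of 'F' x 2 -> '2F'
  i=7: run of 'C' x 8 -> '8C'
  i=15: run of 'F' x 8 -> '8F'
  i=23: run of 'A' x 9 -> '9A'

RLE = 5C2F8C8F9A


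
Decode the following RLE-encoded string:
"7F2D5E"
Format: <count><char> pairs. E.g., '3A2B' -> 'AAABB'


Expanding each <count><char> pair:
  7F -> 'FFFFFFF'
  2D -> 'DD'
  5E -> 'EEEEE'

Decoded = FFFFFFFDDEEEEE


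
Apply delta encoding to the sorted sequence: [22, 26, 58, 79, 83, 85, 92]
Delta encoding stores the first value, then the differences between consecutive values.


First value: 22
Deltas:
  26 - 22 = 4
  58 - 26 = 32
  79 - 58 = 21
  83 - 79 = 4
  85 - 83 = 2
  92 - 85 = 7


Delta encoded: [22, 4, 32, 21, 4, 2, 7]


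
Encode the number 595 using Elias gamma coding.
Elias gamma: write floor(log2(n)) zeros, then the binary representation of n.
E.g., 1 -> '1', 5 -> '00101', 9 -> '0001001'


num_bits = floor(log2(595)) + 1 = 10
leading_zeros = num_bits - 1 = 9
binary(595) = 1001010011

Elias gamma(595) = '000000000' + '1001010011' = 0000000001001010011 (19 bits)


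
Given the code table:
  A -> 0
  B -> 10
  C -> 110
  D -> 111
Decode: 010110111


Decoding:
0 -> A
10 -> B
110 -> C
111 -> D


Result: ABCD


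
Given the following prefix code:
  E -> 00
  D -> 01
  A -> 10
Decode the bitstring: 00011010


Decoding step by step:
Bits 00 -> E
Bits 01 -> D
Bits 10 -> A
Bits 10 -> A


Decoded message: EDAA


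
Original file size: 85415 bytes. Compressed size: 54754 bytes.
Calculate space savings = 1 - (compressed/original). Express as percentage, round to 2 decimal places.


ratio = compressed/original = 54754/85415 = 0.641035
savings = 1 - ratio = 1 - 0.641035 = 0.358965
as a percentage: 0.358965 * 100 = 35.9%

Space savings = 1 - 54754/85415 = 35.9%


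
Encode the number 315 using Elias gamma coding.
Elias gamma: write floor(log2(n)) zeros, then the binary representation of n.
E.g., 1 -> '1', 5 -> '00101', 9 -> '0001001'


num_bits = floor(log2(315)) + 1 = 9
leading_zeros = num_bits - 1 = 8
binary(315) = 100111011

Elias gamma(315) = '00000000' + '100111011' = 00000000100111011 (17 bits)


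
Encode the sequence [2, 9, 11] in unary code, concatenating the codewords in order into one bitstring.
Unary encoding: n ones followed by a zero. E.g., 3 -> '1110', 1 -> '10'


Encode each number as n ones followed by a terminating 0:
  2 -> 110 (3 bits)
  9 -> 1111111110 (10 bits)
  11 -> 111111111110 (12 bits)
Total length = 3 + 10 + 12 = 25 bits.

Unary([2, 9, 11]) = 1101111111110111111111110 (25 bits)


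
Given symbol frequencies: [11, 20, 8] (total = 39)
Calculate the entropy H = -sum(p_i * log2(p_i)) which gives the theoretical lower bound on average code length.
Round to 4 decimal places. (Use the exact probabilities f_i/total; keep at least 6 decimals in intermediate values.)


Per-symbol terms -p_i * log2(p_i) with p_i = f_i/39:
  p = 11/39 = 0.282051: log2(p) = -1.825971, -p*log2(p) = 0.515017
  p = 20/39 = 0.512821: log2(p) = -0.963474, -p*log2(p) = 0.494089
  p = 8/39 = 0.205128: log2(p) = -2.285402, -p*log2(p) = 0.468800
H = 0.515017 + 0.494089 + 0.468800 = 1.477906

H = 1.4779 bits/symbol


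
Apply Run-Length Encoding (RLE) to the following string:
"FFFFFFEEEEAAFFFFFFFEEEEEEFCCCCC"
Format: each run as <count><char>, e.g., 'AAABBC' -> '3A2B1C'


Scanning runs left to right:
  i=0: run of 'F' x 6 -> '6F'
  i=6: run of 'E' x 4 -> '4E'
  i=10: run of 'A' x 2 -> '2A'
  i=12: run of 'F' x 7 -> '7F'
  i=19: run of 'E' x 6 -> '6E'
  i=25: run of 'F' x 1 -> '1F'
  i=26: run of 'C' x 5 -> '5C'

RLE = 6F4E2A7F6E1F5C


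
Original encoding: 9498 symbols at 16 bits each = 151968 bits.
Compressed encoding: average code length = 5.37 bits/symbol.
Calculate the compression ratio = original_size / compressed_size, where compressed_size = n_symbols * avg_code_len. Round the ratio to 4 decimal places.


original_size = n_symbols * orig_bits = 9498 * 16 = 151968 bits
compressed_size = n_symbols * avg_code_len = 9498 * 5.37 = 51004.26 bits
ratio = original_size / compressed_size = 151968 / 51004.26 = 2.9795

Compression ratio = 2.9795


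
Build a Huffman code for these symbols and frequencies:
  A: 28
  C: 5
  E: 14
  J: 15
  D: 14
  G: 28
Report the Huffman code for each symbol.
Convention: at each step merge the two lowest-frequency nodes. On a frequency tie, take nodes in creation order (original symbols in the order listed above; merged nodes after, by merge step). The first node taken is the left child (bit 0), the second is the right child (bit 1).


Huffman tree construction:
Step 1: Merge C(5) + E(14) = 19
Step 2: Merge D(14) + J(15) = 29
Step 3: Merge (C+E)(19) + A(28) = 47
Step 4: Merge G(28) + (D+J)(29) = 57
Step 5: Merge ((C+E)+A)(47) + (G+(D+J))(57) = 104
Read each symbol's code off the tree from the root (left child = 0, right child = 1).

Codes:
  A: 01 (length 2)
  C: 000 (length 3)
  E: 001 (length 3)
  J: 111 (length 3)
  D: 110 (length 3)
  G: 10 (length 2)
Average code length: 256/104 = 2.4615 bits/symbol


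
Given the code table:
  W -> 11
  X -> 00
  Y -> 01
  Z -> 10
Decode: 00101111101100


Decoding:
00 -> X
10 -> Z
11 -> W
11 -> W
10 -> Z
11 -> W
00 -> X


Result: XZWWZWX


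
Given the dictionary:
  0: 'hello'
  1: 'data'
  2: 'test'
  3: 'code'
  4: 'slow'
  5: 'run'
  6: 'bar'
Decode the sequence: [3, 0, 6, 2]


Look up each index in the dictionary:
  3 -> 'code'
  0 -> 'hello'
  6 -> 'bar'
  2 -> 'test'

Decoded: "code hello bar test"


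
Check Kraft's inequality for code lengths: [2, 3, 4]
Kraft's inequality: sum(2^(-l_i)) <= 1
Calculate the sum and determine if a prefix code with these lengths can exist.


Sum = 2^(-2) + 2^(-3) + 2^(-4)
    = 0.25 + 0.125 + 0.0625
    = 7/16 = 0.4375
Since 0.4375 <= 1, Kraft's inequality IS satisfied.
A prefix code with these lengths CAN exist.

Kraft sum = 0.4375. Satisfied.


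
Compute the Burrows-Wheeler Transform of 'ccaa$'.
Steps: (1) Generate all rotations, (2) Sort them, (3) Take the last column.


Rotations (sorted):
  0: $ccaa -> last char: a
  1: a$cca -> last char: a
  2: aa$cc -> last char: c
  3: caa$c -> last char: c
  4: ccaa$ -> last char: $


BWT = aacc$


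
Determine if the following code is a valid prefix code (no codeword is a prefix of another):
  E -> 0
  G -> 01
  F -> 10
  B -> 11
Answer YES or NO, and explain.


Checking each pair (does one codeword prefix another?):
  E='0' vs G='01': prefix -- VIOLATION

NO -- this is NOT a valid prefix code. E (0) is a prefix of G (01).


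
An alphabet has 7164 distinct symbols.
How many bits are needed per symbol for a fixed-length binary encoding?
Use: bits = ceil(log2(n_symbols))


log2(7164) = 12.8065
Bracket: 2^12 = 4096 < 7164 <= 2^13 = 8192
So ceil(log2(7164)) = 13

bits = ceil(log2(7164)) = ceil(12.8065) = 13 bits


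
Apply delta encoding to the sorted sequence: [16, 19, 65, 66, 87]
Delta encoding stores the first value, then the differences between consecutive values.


First value: 16
Deltas:
  19 - 16 = 3
  65 - 19 = 46
  66 - 65 = 1
  87 - 66 = 21


Delta encoded: [16, 3, 46, 1, 21]


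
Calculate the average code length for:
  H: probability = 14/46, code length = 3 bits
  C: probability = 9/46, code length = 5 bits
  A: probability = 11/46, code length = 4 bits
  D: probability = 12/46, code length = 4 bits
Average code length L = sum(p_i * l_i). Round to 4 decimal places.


Weighted contributions p_i * l_i:
  H: (14/46) * 3 = 42/46
  C: (9/46) * 5 = 45/46
  A: (11/46) * 4 = 44/46
  D: (12/46) * 4 = 48/46
Sum = (42 + 45 + 44 + 48)/46 = 179/46

L = 179/46 = 3.8913 bits/symbol


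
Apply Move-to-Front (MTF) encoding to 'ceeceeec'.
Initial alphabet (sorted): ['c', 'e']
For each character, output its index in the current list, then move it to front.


MTF encoding:
'c': index 0 in ['c', 'e'] -> ['c', 'e']
'e': index 1 in ['c', 'e'] -> ['e', 'c']
'e': index 0 in ['e', 'c'] -> ['e', 'c']
'c': index 1 in ['e', 'c'] -> ['c', 'e']
'e': index 1 in ['c', 'e'] -> ['e', 'c']
'e': index 0 in ['e', 'c'] -> ['e', 'c']
'e': index 0 in ['e', 'c'] -> ['e', 'c']
'c': index 1 in ['e', 'c'] -> ['c', 'e']


Output: [0, 1, 0, 1, 1, 0, 0, 1]


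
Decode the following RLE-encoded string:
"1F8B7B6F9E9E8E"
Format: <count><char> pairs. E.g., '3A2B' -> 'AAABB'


Expanding each <count><char> pair:
  1F -> 'F'
  8B -> 'BBBBBBBB'
  7B -> 'BBBBBBB'
  6F -> 'FFFFFF'
  9E -> 'EEEEEEEEE'
  9E -> 'EEEEEEEEE'
  8E -> 'EEEEEEEE'

Decoded = FBBBBBBBBBBBBBBBFFFFFFEEEEEEEEEEEEEEEEEEEEEEEEEE


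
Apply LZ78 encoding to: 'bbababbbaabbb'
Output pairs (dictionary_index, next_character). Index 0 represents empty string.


LZ78 encoding steps:
Dictionary: {0: ''}
Step 1: w='' (idx 0), next='b' -> output (0, 'b'), add 'b' as idx 1
Step 2: w='b' (idx 1), next='a' -> output (1, 'a'), add 'ba' as idx 2
Step 3: w='ba' (idx 2), next='b' -> output (2, 'b'), add 'bab' as idx 3
Step 4: w='b' (idx 1), next='b' -> output (1, 'b'), add 'bb' as idx 4
Step 5: w='' (idx 0), next='a' -> output (0, 'a'), add 'a' as idx 5
Step 6: w='a' (idx 5), next='b' -> output (5, 'b'), add 'ab' as idx 6
Step 7: w='bb' (idx 4), end of input -> output (4, '')


Encoded: [(0, 'b'), (1, 'a'), (2, 'b'), (1, 'b'), (0, 'a'), (5, 'b'), (4, '')]


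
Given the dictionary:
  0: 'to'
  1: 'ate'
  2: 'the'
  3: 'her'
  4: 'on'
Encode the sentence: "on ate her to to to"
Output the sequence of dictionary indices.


Look up each word in the dictionary:
  'on' -> 4
  'ate' -> 1
  'her' -> 3
  'to' -> 0
  'to' -> 0
  'to' -> 0

Encoded: [4, 1, 3, 0, 0, 0]


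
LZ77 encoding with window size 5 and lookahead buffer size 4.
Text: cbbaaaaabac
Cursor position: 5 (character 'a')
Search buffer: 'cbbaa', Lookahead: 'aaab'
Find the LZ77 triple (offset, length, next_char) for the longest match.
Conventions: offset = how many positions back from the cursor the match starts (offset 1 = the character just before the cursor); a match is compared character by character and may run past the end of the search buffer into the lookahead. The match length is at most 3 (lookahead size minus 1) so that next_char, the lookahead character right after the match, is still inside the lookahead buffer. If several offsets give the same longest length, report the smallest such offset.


Try each offset into the search buffer:
  offset=1 (pos 4, char 'a'): match length 3
  offset=2 (pos 3, char 'a'): match length 3
  offset=3 (pos 2, char 'b'): match length 0
  offset=4 (pos 1, char 'b'): match length 0
  offset=5 (pos 0, char 'c'): match length 0
Longest match has length 3, found at offsets 1, 2; take the smallest, offset 1.
next_char = character at position 5 + 3 = 8 -> 'b'

Best match: offset=1, length=3 (matching 'aaa' starting at position 4)
LZ77 triple: (1, 3, 'b')


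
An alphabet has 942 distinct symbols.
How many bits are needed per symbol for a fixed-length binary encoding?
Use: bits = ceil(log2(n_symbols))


log2(942) = 9.8796
Bracket: 2^9 = 512 < 942 <= 2^10 = 1024
So ceil(log2(942)) = 10

bits = ceil(log2(942)) = ceil(9.8796) = 10 bits


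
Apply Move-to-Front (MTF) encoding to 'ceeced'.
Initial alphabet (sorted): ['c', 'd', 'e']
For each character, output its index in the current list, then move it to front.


MTF encoding:
'c': index 0 in ['c', 'd', 'e'] -> ['c', 'd', 'e']
'e': index 2 in ['c', 'd', 'e'] -> ['e', 'c', 'd']
'e': index 0 in ['e', 'c', 'd'] -> ['e', 'c', 'd']
'c': index 1 in ['e', 'c', 'd'] -> ['c', 'e', 'd']
'e': index 1 in ['c', 'e', 'd'] -> ['e', 'c', 'd']
'd': index 2 in ['e', 'c', 'd'] -> ['d', 'e', 'c']


Output: [0, 2, 0, 1, 1, 2]


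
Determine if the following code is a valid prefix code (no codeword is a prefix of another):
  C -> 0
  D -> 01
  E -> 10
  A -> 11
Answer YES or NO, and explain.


Checking each pair (does one codeword prefix another?):
  C='0' vs D='01': prefix -- VIOLATION

NO -- this is NOT a valid prefix code. C (0) is a prefix of D (01).


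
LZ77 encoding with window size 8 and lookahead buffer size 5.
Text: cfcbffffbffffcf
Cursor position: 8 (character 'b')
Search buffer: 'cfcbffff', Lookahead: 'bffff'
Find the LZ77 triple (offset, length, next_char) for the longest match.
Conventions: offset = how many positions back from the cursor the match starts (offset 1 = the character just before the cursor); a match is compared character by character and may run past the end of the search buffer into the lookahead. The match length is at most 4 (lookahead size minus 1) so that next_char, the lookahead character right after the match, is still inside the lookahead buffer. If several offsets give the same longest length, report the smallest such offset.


Try each offset into the search buffer:
  offset=1 (pos 7, char 'f'): match length 0
  offset=2 (pos 6, char 'f'): match length 0
  offset=3 (pos 5, char 'f'): match length 0
  offset=4 (pos 4, char 'f'): match length 0
  offset=5 (pos 3, char 'b'): match length 4
  offset=6 (pos 2, char 'c'): match length 0
  offset=7 (pos 1, char 'f'): match length 0
  offset=8 (pos 0, char 'c'): match length 0
Longest match has length 4 at offset 5.
next_char = character at position 8 + 4 = 12 -> 'f'

Best match: offset=5, length=4 (matching 'bfff' starting at position 3)
LZ77 triple: (5, 4, 'f')


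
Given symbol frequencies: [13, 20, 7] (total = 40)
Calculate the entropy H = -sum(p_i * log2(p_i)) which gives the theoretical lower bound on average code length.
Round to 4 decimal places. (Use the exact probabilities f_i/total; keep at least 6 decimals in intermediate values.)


Per-symbol terms -p_i * log2(p_i) with p_i = f_i/40:
  p = 13/40 = 0.325000: log2(p) = -1.621488, -p*log2(p) = 0.526984
  p = 20/40 = 0.500000: log2(p) = -1.000000, -p*log2(p) = 0.500000
  p = 7/40 = 0.175000: log2(p) = -2.514573, -p*log2(p) = 0.440050
H = 0.526984 + 0.500000 + 0.440050 = 1.467034

H = 1.467 bits/symbol


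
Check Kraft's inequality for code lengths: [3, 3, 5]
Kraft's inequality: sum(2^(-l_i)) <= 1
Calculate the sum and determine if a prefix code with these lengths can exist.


Sum = 2^(-3) + 2^(-3) + 2^(-5)
    = 0.125 + 0.125 + 0.03125
    = 9/32 = 0.28125
Since 0.28125 <= 1, Kraft's inequality IS satisfied.
A prefix code with these lengths CAN exist.

Kraft sum = 0.28125. Satisfied.


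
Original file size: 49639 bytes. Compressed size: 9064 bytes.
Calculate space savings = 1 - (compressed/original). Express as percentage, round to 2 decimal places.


ratio = compressed/original = 9064/49639 = 0.182598
savings = 1 - ratio = 1 - 0.182598 = 0.817402
as a percentage: 0.817402 * 100 = 81.74%

Space savings = 1 - 9064/49639 = 81.74%


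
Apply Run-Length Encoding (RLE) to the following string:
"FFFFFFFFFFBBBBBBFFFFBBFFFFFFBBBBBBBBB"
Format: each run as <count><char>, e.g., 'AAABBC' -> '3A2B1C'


Scanning runs left to right:
  i=0: run of 'F' x 10 -> '10F'
  i=10: run of 'B' x 6 -> '6B'
  i=16: run of 'F' x 4 -> '4F'
  i=20: run of 'B' x 2 -> '2B'
  i=22: run of 'F' x 6 -> '6F'
  i=28: run of 'B' x 9 -> '9B'

RLE = 10F6B4F2B6F9B


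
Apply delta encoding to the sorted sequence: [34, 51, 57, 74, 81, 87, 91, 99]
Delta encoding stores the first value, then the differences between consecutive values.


First value: 34
Deltas:
  51 - 34 = 17
  57 - 51 = 6
  74 - 57 = 17
  81 - 74 = 7
  87 - 81 = 6
  91 - 87 = 4
  99 - 91 = 8


Delta encoded: [34, 17, 6, 17, 7, 6, 4, 8]


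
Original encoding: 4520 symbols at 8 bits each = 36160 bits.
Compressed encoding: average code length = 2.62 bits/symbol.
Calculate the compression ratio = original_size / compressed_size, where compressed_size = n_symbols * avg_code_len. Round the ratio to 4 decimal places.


original_size = n_symbols * orig_bits = 4520 * 8 = 36160 bits
compressed_size = n_symbols * avg_code_len = 4520 * 2.62 = 11842.4 bits
ratio = original_size / compressed_size = 36160 / 11842.4 = 3.0534

Compression ratio = 3.0534


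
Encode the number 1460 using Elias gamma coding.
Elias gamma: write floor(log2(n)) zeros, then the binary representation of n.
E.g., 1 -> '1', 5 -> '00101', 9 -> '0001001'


num_bits = floor(log2(1460)) + 1 = 11
leading_zeros = num_bits - 1 = 10
binary(1460) = 10110110100

Elias gamma(1460) = '0000000000' + '10110110100' = 000000000010110110100 (21 bits)


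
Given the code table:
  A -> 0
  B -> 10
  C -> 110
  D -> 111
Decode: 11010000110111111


Decoding:
110 -> C
10 -> B
0 -> A
0 -> A
0 -> A
110 -> C
111 -> D
111 -> D


Result: CBAAACDD


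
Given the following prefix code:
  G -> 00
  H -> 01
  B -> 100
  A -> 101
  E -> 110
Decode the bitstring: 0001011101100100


Decoding step by step:
Bits 00 -> G
Bits 01 -> H
Bits 01 -> H
Bits 110 -> E
Bits 110 -> E
Bits 01 -> H
Bits 00 -> G


Decoded message: GHHEEHG


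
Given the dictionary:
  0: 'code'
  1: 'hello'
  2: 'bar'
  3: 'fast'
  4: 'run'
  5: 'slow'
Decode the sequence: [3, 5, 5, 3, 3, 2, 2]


Look up each index in the dictionary:
  3 -> 'fast'
  5 -> 'slow'
  5 -> 'slow'
  3 -> 'fast'
  3 -> 'fast'
  2 -> 'bar'
  2 -> 'bar'

Decoded: "fast slow slow fast fast bar bar"


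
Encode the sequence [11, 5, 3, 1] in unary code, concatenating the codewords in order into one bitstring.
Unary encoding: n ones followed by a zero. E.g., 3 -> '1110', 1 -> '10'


Encode each number as n ones followed by a terminating 0:
  11 -> 111111111110 (12 bits)
  5 -> 111110 (6 bits)
  3 -> 1110 (4 bits)
  1 -> 10 (2 bits)
Total length = 12 + 6 + 4 + 2 = 24 bits.

Unary([11, 5, 3, 1]) = 111111111110111110111010 (24 bits)


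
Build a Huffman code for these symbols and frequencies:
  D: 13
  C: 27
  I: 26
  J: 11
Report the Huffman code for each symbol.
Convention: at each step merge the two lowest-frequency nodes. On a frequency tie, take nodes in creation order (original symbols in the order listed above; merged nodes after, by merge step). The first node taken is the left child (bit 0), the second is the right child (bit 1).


Huffman tree construction:
Step 1: Merge J(11) + D(13) = 24
Step 2: Merge (J+D)(24) + I(26) = 50
Step 3: Merge C(27) + ((J+D)+I)(50) = 77
Read each symbol's code off the tree from the root (left child = 0, right child = 1).

Codes:
  D: 101 (length 3)
  C: 0 (length 1)
  I: 11 (length 2)
  J: 100 (length 3)
Average code length: 151/77 = 1.9610 bits/symbol


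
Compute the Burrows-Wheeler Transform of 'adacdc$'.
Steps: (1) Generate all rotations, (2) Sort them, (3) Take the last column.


Rotations (sorted):
  0: $adacdc -> last char: c
  1: acdc$ad -> last char: d
  2: adacdc$ -> last char: $
  3: c$adacd -> last char: d
  4: cdc$ada -> last char: a
  5: dacdc$a -> last char: a
  6: dc$adac -> last char: c


BWT = cd$daac


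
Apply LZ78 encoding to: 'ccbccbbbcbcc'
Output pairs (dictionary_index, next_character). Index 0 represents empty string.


LZ78 encoding steps:
Dictionary: {0: ''}
Step 1: w='' (idx 0), next='c' -> output (0, 'c'), add 'c' as idx 1
Step 2: w='c' (idx 1), next='b' -> output (1, 'b'), add 'cb' as idx 2
Step 3: w='c' (idx 1), next='c' -> output (1, 'c'), add 'cc' as idx 3
Step 4: w='' (idx 0), next='b' -> output (0, 'b'), add 'b' as idx 4
Step 5: w='b' (idx 4), next='b' -> output (4, 'b'), add 'bb' as idx 5
Step 6: w='cb' (idx 2), next='c' -> output (2, 'c'), add 'cbc' as idx 6
Step 7: w='c' (idx 1), end of input -> output (1, '')


Encoded: [(0, 'c'), (1, 'b'), (1, 'c'), (0, 'b'), (4, 'b'), (2, 'c'), (1, '')]


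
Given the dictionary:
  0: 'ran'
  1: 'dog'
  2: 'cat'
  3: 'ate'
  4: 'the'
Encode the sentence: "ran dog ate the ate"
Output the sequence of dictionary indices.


Look up each word in the dictionary:
  'ran' -> 0
  'dog' -> 1
  'ate' -> 3
  'the' -> 4
  'ate' -> 3

Encoded: [0, 1, 3, 4, 3]


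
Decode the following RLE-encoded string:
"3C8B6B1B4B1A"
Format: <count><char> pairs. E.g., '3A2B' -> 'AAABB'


Expanding each <count><char> pair:
  3C -> 'CCC'
  8B -> 'BBBBBBBB'
  6B -> 'BBBBBB'
  1B -> 'B'
  4B -> 'BBBB'
  1A -> 'A'

Decoded = CCCBBBBBBBBBBBBBBBBBBBA


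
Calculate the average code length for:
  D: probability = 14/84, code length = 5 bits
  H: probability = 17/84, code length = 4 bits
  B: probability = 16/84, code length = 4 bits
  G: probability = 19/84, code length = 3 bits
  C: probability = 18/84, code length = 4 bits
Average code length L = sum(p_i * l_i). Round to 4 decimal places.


Weighted contributions p_i * l_i:
  D: (14/84) * 5 = 70/84
  H: (17/84) * 4 = 68/84
  B: (16/84) * 4 = 64/84
  G: (19/84) * 3 = 57/84
  C: (18/84) * 4 = 72/84
Sum = (70 + 68 + 64 + 57 + 72)/84 = 331/84

L = 331/84 = 3.9405 bits/symbol


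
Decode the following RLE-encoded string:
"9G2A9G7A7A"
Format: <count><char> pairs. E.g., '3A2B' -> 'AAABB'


Expanding each <count><char> pair:
  9G -> 'GGGGGGGGG'
  2A -> 'AA'
  9G -> 'GGGGGGGGG'
  7A -> 'AAAAAAA'
  7A -> 'AAAAAAA'

Decoded = GGGGGGGGGAAGGGGGGGGGAAAAAAAAAAAAAA


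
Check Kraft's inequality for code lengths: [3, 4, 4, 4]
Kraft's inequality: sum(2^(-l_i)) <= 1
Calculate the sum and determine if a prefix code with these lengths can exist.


Sum = 2^(-3) + 2^(-4) + 2^(-4) + 2^(-4)
    = 0.125 + 0.0625 + 0.0625 + 0.0625
    = 5/16 = 0.3125
Since 0.3125 <= 1, Kraft's inequality IS satisfied.
A prefix code with these lengths CAN exist.

Kraft sum = 0.3125. Satisfied.


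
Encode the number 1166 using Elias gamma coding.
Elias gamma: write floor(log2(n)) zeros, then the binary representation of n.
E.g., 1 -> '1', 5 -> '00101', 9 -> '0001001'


num_bits = floor(log2(1166)) + 1 = 11
leading_zeros = num_bits - 1 = 10
binary(1166) = 10010001110

Elias gamma(1166) = '0000000000' + '10010001110' = 000000000010010001110 (21 bits)


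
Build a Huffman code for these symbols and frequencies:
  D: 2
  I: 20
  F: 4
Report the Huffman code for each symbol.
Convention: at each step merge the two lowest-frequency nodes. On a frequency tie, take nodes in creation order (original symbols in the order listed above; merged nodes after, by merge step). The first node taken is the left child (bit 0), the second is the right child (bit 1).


Huffman tree construction:
Step 1: Merge D(2) + F(4) = 6
Step 2: Merge (D+F)(6) + I(20) = 26
Read each symbol's code off the tree from the root (left child = 0, right child = 1).

Codes:
  D: 00 (length 2)
  I: 1 (length 1)
  F: 01 (length 2)
Average code length: 32/26 = 1.2308 bits/symbol


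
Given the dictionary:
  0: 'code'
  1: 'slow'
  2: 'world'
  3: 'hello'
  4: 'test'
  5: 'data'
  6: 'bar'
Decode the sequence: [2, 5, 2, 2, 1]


Look up each index in the dictionary:
  2 -> 'world'
  5 -> 'data'
  2 -> 'world'
  2 -> 'world'
  1 -> 'slow'

Decoded: "world data world world slow"


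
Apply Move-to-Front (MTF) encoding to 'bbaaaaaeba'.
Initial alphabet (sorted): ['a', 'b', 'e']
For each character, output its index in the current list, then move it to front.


MTF encoding:
'b': index 1 in ['a', 'b', 'e'] -> ['b', 'a', 'e']
'b': index 0 in ['b', 'a', 'e'] -> ['b', 'a', 'e']
'a': index 1 in ['b', 'a', 'e'] -> ['a', 'b', 'e']
'a': index 0 in ['a', 'b', 'e'] -> ['a', 'b', 'e']
'a': index 0 in ['a', 'b', 'e'] -> ['a', 'b', 'e']
'a': index 0 in ['a', 'b', 'e'] -> ['a', 'b', 'e']
'a': index 0 in ['a', 'b', 'e'] -> ['a', 'b', 'e']
'e': index 2 in ['a', 'b', 'e'] -> ['e', 'a', 'b']
'b': index 2 in ['e', 'a', 'b'] -> ['b', 'e', 'a']
'a': index 2 in ['b', 'e', 'a'] -> ['a', 'b', 'e']


Output: [1, 0, 1, 0, 0, 0, 0, 2, 2, 2]


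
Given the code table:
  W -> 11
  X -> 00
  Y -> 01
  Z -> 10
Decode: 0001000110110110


Decoding:
00 -> X
01 -> Y
00 -> X
01 -> Y
10 -> Z
11 -> W
01 -> Y
10 -> Z


Result: XYXYZWYZ


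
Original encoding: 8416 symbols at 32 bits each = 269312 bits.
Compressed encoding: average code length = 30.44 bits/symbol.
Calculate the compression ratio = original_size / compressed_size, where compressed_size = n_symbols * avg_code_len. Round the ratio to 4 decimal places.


original_size = n_symbols * orig_bits = 8416 * 32 = 269312 bits
compressed_size = n_symbols * avg_code_len = 8416 * 30.44 = 256183.04 bits
ratio = original_size / compressed_size = 269312 / 256183.04 = 1.0512

Compression ratio = 1.0512


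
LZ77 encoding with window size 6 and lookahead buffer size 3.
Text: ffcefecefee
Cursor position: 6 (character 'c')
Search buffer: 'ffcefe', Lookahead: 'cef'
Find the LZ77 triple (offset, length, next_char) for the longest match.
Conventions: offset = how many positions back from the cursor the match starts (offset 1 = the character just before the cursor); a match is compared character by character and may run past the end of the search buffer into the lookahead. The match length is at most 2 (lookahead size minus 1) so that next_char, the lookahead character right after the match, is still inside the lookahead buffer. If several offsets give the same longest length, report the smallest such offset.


Try each offset into the search buffer:
  offset=1 (pos 5, char 'e'): match length 0
  offset=2 (pos 4, char 'f'): match length 0
  offset=3 (pos 3, char 'e'): match length 0
  offset=4 (pos 2, char 'c'): match length 2
  offset=5 (pos 1, char 'f'): match length 0
  offset=6 (pos 0, char 'f'): match length 0
Longest match has length 2 at offset 4.
next_char = character at position 6 + 2 = 8 -> 'f'

Best match: offset=4, length=2 (matching 'ce' starting at position 2)
LZ77 triple: (4, 2, 'f')


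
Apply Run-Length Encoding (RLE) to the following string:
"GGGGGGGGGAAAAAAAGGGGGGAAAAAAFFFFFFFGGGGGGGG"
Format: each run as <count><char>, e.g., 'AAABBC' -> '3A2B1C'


Scanning runs left to right:
  i=0: run of 'G' x 9 -> '9G'
  i=9: run of 'A' x 7 -> '7A'
  i=16: run of 'G' x 6 -> '6G'
  i=22: run of 'A' x 6 -> '6A'
  i=28: run of 'F' x 7 -> '7F'
  i=35: run of 'G' x 8 -> '8G'

RLE = 9G7A6G6A7F8G


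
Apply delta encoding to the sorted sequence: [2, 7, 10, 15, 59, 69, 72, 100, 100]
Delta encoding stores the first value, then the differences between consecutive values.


First value: 2
Deltas:
  7 - 2 = 5
  10 - 7 = 3
  15 - 10 = 5
  59 - 15 = 44
  69 - 59 = 10
  72 - 69 = 3
  100 - 72 = 28
  100 - 100 = 0


Delta encoded: [2, 5, 3, 5, 44, 10, 3, 28, 0]


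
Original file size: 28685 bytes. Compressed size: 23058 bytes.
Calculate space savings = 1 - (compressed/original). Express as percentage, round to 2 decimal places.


ratio = compressed/original = 23058/28685 = 0.803835
savings = 1 - ratio = 1 - 0.803835 = 0.196165
as a percentage: 0.196165 * 100 = 19.62%

Space savings = 1 - 23058/28685 = 19.62%


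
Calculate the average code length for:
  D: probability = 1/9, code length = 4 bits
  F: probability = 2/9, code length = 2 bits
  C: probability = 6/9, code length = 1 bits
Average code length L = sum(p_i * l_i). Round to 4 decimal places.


Weighted contributions p_i * l_i:
  D: (1/9) * 4 = 4/9
  F: (2/9) * 2 = 4/9
  C: (6/9) * 1 = 6/9
Sum = (4 + 4 + 6)/9 = 14/9

L = 14/9 = 1.5556 bits/symbol


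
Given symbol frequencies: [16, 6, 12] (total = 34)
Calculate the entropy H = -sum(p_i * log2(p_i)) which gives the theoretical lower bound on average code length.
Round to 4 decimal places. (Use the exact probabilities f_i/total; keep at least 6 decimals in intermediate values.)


Per-symbol terms -p_i * log2(p_i) with p_i = f_i/34:
  p = 16/34 = 0.470588: log2(p) = -1.087463, -p*log2(p) = 0.511747
  p = 6/34 = 0.176471: log2(p) = -2.502500, -p*log2(p) = 0.441618
  p = 12/34 = 0.352941: log2(p) = -1.502500, -p*log2(p) = 0.530294
H = 0.511747 + 0.441618 + 0.530294 = 1.483659

H = 1.4837 bits/symbol


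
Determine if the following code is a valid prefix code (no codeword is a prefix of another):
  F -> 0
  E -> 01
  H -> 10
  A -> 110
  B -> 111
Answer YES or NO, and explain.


Checking each pair (does one codeword prefix another?):
  F='0' vs E='01': prefix -- VIOLATION

NO -- this is NOT a valid prefix code. F (0) is a prefix of E (01).


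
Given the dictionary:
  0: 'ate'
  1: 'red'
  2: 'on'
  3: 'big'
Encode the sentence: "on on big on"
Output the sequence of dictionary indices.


Look up each word in the dictionary:
  'on' -> 2
  'on' -> 2
  'big' -> 3
  'on' -> 2

Encoded: [2, 2, 3, 2]


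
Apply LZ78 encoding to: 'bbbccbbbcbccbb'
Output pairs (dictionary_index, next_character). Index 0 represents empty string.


LZ78 encoding steps:
Dictionary: {0: ''}
Step 1: w='' (idx 0), next='b' -> output (0, 'b'), add 'b' as idx 1
Step 2: w='b' (idx 1), next='b' -> output (1, 'b'), add 'bb' as idx 2
Step 3: w='' (idx 0), next='c' -> output (0, 'c'), add 'c' as idx 3
Step 4: w='c' (idx 3), next='b' -> output (3, 'b'), add 'cb' as idx 4
Step 5: w='bb' (idx 2), next='c' -> output (2, 'c'), add 'bbc' as idx 5
Step 6: w='b' (idx 1), next='c' -> output (1, 'c'), add 'bc' as idx 6
Step 7: w='cb' (idx 4), next='b' -> output (4, 'b'), add 'cbb' as idx 7


Encoded: [(0, 'b'), (1, 'b'), (0, 'c'), (3, 'b'), (2, 'c'), (1, 'c'), (4, 'b')]


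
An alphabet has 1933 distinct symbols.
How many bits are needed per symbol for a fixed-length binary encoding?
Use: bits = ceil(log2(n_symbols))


log2(1933) = 10.9166
Bracket: 2^10 = 1024 < 1933 <= 2^11 = 2048
So ceil(log2(1933)) = 11

bits = ceil(log2(1933)) = ceil(10.9166) = 11 bits


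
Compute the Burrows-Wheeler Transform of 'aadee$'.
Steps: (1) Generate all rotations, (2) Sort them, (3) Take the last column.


Rotations (sorted):
  0: $aadee -> last char: e
  1: aadee$ -> last char: $
  2: adee$a -> last char: a
  3: dee$aa -> last char: a
  4: e$aade -> last char: e
  5: ee$aad -> last char: d


BWT = e$aaed


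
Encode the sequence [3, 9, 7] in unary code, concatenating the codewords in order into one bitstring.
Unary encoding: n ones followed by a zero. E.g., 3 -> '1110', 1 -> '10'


Encode each number as n ones followed by a terminating 0:
  3 -> 1110 (4 bits)
  9 -> 1111111110 (10 bits)
  7 -> 11111110 (8 bits)
Total length = 4 + 10 + 8 = 22 bits.

Unary([3, 9, 7]) = 1110111111111011111110 (22 bits)


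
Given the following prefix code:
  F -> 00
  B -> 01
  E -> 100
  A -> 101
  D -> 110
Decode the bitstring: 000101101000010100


Decoding step by step:
Bits 00 -> F
Bits 01 -> B
Bits 01 -> B
Bits 101 -> A
Bits 00 -> F
Bits 00 -> F
Bits 101 -> A
Bits 00 -> F


Decoded message: FBBAFFAF


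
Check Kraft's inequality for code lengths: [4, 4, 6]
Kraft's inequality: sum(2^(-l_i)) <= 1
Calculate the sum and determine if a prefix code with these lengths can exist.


Sum = 2^(-4) + 2^(-4) + 2^(-6)
    = 0.0625 + 0.0625 + 0.015625
    = 9/64 = 0.140625
Since 0.140625 <= 1, Kraft's inequality IS satisfied.
A prefix code with these lengths CAN exist.

Kraft sum = 0.140625. Satisfied.


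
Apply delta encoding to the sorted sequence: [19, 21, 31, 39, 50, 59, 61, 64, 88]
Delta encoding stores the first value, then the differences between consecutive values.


First value: 19
Deltas:
  21 - 19 = 2
  31 - 21 = 10
  39 - 31 = 8
  50 - 39 = 11
  59 - 50 = 9
  61 - 59 = 2
  64 - 61 = 3
  88 - 64 = 24


Delta encoded: [19, 2, 10, 8, 11, 9, 2, 3, 24]


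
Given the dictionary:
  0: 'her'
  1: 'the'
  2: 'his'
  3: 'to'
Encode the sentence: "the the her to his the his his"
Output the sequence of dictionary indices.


Look up each word in the dictionary:
  'the' -> 1
  'the' -> 1
  'her' -> 0
  'to' -> 3
  'his' -> 2
  'the' -> 1
  'his' -> 2
  'his' -> 2

Encoded: [1, 1, 0, 3, 2, 1, 2, 2]


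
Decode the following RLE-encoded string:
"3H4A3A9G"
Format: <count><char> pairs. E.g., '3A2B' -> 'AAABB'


Expanding each <count><char> pair:
  3H -> 'HHH'
  4A -> 'AAAA'
  3A -> 'AAA'
  9G -> 'GGGGGGGGG'

Decoded = HHHAAAAAAAGGGGGGGGG


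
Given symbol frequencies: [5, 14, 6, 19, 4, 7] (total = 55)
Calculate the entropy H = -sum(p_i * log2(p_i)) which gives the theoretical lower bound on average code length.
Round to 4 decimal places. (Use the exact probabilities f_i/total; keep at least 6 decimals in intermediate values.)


Per-symbol terms -p_i * log2(p_i) with p_i = f_i/55:
  p = 5/55 = 0.090909: log2(p) = -3.459432, -p*log2(p) = 0.314494
  p = 14/55 = 0.254545: log2(p) = -1.974005, -p*log2(p) = 0.502474
  p = 6/55 = 0.109091: log2(p) = -3.196397, -p*log2(p) = 0.348698
  p = 19/55 = 0.345455: log2(p) = -1.533432, -p*log2(p) = 0.529731
  p = 4/55 = 0.072727: log2(p) = -3.781360, -p*log2(p) = 0.275008
  p = 7/55 = 0.127273: log2(p) = -2.974005, -p*log2(p) = 0.378510
H = 0.314494 + 0.502474 + 0.348698 + 0.529731 + 0.275008 + 0.378510 = 2.348915

H = 2.3489 bits/symbol


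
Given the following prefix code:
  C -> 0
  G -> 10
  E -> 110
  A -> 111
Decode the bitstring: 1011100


Decoding step by step:
Bits 10 -> G
Bits 111 -> A
Bits 0 -> C
Bits 0 -> C


Decoded message: GACC


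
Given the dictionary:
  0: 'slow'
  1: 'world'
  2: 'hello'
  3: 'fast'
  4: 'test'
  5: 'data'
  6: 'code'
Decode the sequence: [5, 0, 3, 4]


Look up each index in the dictionary:
  5 -> 'data'
  0 -> 'slow'
  3 -> 'fast'
  4 -> 'test'

Decoded: "data slow fast test"


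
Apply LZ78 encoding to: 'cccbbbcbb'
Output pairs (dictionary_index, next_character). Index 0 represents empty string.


LZ78 encoding steps:
Dictionary: {0: ''}
Step 1: w='' (idx 0), next='c' -> output (0, 'c'), add 'c' as idx 1
Step 2: w='c' (idx 1), next='c' -> output (1, 'c'), add 'cc' as idx 2
Step 3: w='' (idx 0), next='b' -> output (0, 'b'), add 'b' as idx 3
Step 4: w='b' (idx 3), next='b' -> output (3, 'b'), add 'bb' as idx 4
Step 5: w='c' (idx 1), next='b' -> output (1, 'b'), add 'cb' as idx 5
Step 6: w='b' (idx 3), end of input -> output (3, '')


Encoded: [(0, 'c'), (1, 'c'), (0, 'b'), (3, 'b'), (1, 'b'), (3, '')]


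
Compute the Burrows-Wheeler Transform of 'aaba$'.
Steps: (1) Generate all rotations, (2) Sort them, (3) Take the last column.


Rotations (sorted):
  0: $aaba -> last char: a
  1: a$aab -> last char: b
  2: aaba$ -> last char: $
  3: aba$a -> last char: a
  4: ba$aa -> last char: a


BWT = ab$aa


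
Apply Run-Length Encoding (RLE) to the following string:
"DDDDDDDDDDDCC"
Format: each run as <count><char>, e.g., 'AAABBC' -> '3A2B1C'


Scanning runs left to right:
  i=0: run of 'D' x 11 -> '11D'
  i=11: run of 'C' x 2 -> '2C'

RLE = 11D2C
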